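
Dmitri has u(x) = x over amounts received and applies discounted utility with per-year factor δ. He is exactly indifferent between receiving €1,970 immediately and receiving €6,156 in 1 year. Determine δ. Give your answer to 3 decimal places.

δ ≈ 0.320

Indifference means u(1970) = δ · u(6156), so δ = u(1970)/u(6156).
With u(x) = x: δ = 1970/6156 = 0.32001.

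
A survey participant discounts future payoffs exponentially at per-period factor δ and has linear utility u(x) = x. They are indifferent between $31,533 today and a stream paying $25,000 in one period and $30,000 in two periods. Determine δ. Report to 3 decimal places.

δ ≈ 0.690

Present value of the stream is 25000·δ + 30000·δ². Indifference gives 25000δ + 30000δ² = 31533.
That is, 30000δ² + 25000δ − 31533 = 0, a quadratic in δ.
By the quadratic formula (taking the positive root), δ = (−25000 + √4408960000.00) / 60000 ≈ 0.690.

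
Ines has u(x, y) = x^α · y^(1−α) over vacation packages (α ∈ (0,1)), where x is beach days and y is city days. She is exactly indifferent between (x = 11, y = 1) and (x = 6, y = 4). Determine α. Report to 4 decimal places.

The Cobb–Douglas utilities coincide, so 11^α·1^(1−α) = 6^α·4^(1−α).
(11/6)^α = (4/1)^(1−α); take logs: α·ln(11/6) = (1−α)·ln(4/1), i.e. α·0.6061358 = (1−α)·1.3862944.
With A = 0.6061358 and B = 1.3862944: α·A = (1−α)·B, so α = B/(A+B) = 1.3862944/1.9924302 ≈ 0.6958.

α ≈ 0.6958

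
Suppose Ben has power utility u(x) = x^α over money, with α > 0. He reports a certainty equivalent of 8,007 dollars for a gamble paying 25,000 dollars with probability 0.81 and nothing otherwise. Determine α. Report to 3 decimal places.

EU(lottery) = 0.81·25000^α + 0.19·0 = 0.81·25000^α.
Indifference: 8007^α = 0.81·25000^α, so (8007/25000)^α = 0.81.
α = ln(0.81) / ln(8007/25000) = -0.210721/-1.138560 ≈ 0.185.

α ≈ 0.185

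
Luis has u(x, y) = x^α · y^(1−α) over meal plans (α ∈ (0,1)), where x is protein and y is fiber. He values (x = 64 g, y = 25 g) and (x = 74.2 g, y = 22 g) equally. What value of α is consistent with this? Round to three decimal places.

α ≈ 0.464

Set the two utilities equal: 64^α·25^(1−α) = 74.2^α·22^(1−α).
(64/74.2)^α = (22/25)^(1−α); take logs: α·ln(64/74.2) = (1−α)·ln(22/25), i.e. α·-0.147881 = (1−α)·-0.127833.
Thus α·(-0.275714) = -0.127833, so α = -0.127833/-0.275714 ≈ 0.464.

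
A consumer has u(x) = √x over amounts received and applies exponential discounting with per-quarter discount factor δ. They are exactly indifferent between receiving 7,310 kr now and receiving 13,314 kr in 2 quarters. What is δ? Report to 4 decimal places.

Indifference means u(7310) = δ^2 · u(13314), so δ^2 = u(7310)/u(13314).
Since u(x) = √x, δ^2 = √(7310/13314) = 0.74098.
Taking the square root: δ = 0.74098^(1/2) ≈ 0.8608.

δ ≈ 0.8608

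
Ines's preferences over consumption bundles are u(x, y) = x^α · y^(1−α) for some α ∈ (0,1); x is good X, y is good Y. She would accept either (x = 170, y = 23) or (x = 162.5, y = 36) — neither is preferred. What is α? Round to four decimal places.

α ≈ 0.9085

Set the two utilities equal: 170^α·23^(1−α) = 162.5^α·36^(1−α).
(170/162.5)^α = (36/23)^(1−α); take logs: α·ln(170/162.5) = (1−α)·ln(36/23), i.e. α·0.0451204 = (1−α)·0.4480247.
With A = 0.0451204 and B = 0.4480247: α·A = (1−α)·B, so α = B/(A+B) = 0.4480247/0.4931451 ≈ 0.9085.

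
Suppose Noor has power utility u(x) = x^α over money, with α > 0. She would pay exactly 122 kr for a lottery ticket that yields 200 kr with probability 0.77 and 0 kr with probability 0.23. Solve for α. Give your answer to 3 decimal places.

Since u(0) = 0, the lottery's EU is 0.77·200^α.
Setting u(122) equal to that: 122^α = 0.77·200^α ⇒ (122/200)^α = 0.77.
Take logs: α = ln 0.77 / ln(122/200) ≈ 0.52876.

α ≈ 0.529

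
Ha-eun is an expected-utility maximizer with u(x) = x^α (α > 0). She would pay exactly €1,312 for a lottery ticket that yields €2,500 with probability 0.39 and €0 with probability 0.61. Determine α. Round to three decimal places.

α ≈ 1.460

EU(lottery) = 0.39·2500^α + 0.61·0 = 0.39·2500^α.
Indifference: 1312^α = 0.39·2500^α, so (1312/2500)^α = 0.39.
α = ln(0.39) / ln(1312/2500) = -0.941609/-0.644738 ≈ 1.460.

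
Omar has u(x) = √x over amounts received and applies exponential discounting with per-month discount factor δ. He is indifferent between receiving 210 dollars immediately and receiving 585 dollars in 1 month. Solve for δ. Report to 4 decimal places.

δ ≈ 0.5991

Indifference means u(210) = δ · u(585), so δ = u(210)/u(585).
Since u(x) = √x, δ = √(210/585) = 0.59914.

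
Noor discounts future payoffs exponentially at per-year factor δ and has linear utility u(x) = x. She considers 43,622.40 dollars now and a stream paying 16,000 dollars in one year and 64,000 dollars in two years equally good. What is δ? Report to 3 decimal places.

The stream is worth 16000δ + 64000δ² today, so 16000δ + 64000δ² = 43622.40.
So 64000δ² + 16000δ − 43622.40 = 0.
By the quadratic formula (taking the positive root), δ = (−16000 + √11423334400.00) / 128000 ≈ 0.710.

δ ≈ 0.710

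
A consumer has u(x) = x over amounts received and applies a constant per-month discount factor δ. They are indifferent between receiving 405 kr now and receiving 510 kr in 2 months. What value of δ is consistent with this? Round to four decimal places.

The payoff in 2 months is discounted by δ^2, so u(405) = δ^2·u(510) and δ^2 = u(405)/u(510).
With u(x) = x: δ^2 = 405/510 = 0.79412.
Hence δ = (0.79412)^(1/2) = 0.891133.

δ ≈ 0.8911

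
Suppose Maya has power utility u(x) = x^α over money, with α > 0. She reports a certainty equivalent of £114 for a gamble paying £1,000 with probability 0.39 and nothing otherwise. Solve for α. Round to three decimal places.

EU(lottery) = 0.39·1000^α + 0.61·0 = 0.39·1000^α.
Setting u(114) equal to that: 114^α = 0.39·1000^α ⇒ (114/1000)^α = 0.39.
α = ln(0.39) / ln(114/1000) = -0.941609/-2.171557 ≈ 0.434.

α ≈ 0.434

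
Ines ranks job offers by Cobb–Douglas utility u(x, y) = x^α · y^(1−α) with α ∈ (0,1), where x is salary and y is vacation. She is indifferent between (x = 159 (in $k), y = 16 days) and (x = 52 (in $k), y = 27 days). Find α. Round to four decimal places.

α ≈ 0.3189

Indifference: 159^α · 16^(1−α) = 52^α · 27^(1−α).
Taking logs: α·ln 159 + (1−α)·ln 16 = α·ln 52 + (1−α)·ln 27, i.e. α·1.1176605 = (1−α)·0.5232481.
With A = 1.1176605 and B = 0.5232481: α·A = (1−α)·B, so α = B/(A+B) = 0.5232481/1.6409086 ≈ 0.3189.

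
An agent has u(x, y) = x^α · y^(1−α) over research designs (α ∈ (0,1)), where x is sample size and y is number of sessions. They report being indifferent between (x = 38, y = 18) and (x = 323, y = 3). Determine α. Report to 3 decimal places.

Indifference: 38^α · 18^(1−α) = 323^α · 3^(1−α).
(38/323)^α = (3/18)^(1−α); take logs: α·ln(38/323) = (1−α)·ln(3/18), i.e. α·-2.140066 = (1−α)·-1.791759.
With A = -2.140066 and B = -1.791759: α·A = (1−α)·B, so α = B/(A+B) = -1.791759/-3.931825 ≈ 0.456.

α ≈ 0.456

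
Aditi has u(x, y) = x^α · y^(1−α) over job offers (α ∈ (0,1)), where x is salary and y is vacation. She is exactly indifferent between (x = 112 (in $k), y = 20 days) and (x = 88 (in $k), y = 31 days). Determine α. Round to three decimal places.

Set the two utilities equal: 112^α·20^(1−α) = 88^α·31^(1−α).
Taking logs: α·ln 112 + (1−α)·ln 20 = α·ln 88 + (1−α)·ln 31, i.e. α·0.241162 = (1−α)·0.438255.
With A = 0.241162 and B = 0.438255: α·A = (1−α)·B, so α = B/(A+B) = 0.438255/0.679417 ≈ 0.645.

α ≈ 0.645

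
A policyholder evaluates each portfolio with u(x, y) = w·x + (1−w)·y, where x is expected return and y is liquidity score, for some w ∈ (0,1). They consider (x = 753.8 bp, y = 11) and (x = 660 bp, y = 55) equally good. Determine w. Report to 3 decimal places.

Equating utilities: w·753.8 + (1−w)·11 = w·660 + (1−w)·55.
Collecting terms: w·93.8 = (1−w)·44.
Hence w = 44/(93.8+44) = 44/137.8 = 0.319.

w = 0.319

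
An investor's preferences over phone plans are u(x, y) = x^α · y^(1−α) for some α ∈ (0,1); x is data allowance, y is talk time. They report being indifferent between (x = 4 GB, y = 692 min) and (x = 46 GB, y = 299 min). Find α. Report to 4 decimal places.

α ≈ 0.2557

Set the two utilities equal: 4^α·692^(1−α) = 46^α·299^(1−α).
(4/46)^α = (299/692)^(1−α); take logs: α·ln(4/46) = (1−α)·ln(299/692), i.e. α·-2.4423470 = (1−α)·-0.8391424.
With A = -2.4423470 and B = -0.8391424: α·A = (1−α)·B, so α = B/(A+B) = -0.8391424/-3.2814894 ≈ 0.2557.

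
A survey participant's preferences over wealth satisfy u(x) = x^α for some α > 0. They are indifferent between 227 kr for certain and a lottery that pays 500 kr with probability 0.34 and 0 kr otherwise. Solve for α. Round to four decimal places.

α ≈ 1.3662

The lottery's expected utility is 0.34·u(500) + 0.66·u(0) = 0.34·500^α (since u(0) = 0 for α > 0).
Equating: 227^α = 0.34·500^α, i.e. 0.4540^α = 0.34.
Taking logs: α·ln(227/500) = ln(0.34), so α = -1.0788097 / -0.7896581 ≈ 1.3662.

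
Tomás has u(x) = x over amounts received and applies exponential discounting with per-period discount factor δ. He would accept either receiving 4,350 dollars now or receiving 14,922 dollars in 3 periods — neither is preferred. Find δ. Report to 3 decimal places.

Indifference means u(4350) = δ^3 · u(14922), so δ^3 = u(4350)/u(14922).
With u(x) = x: δ^3 = 4350/14922 = 0.29152.
Taking the cube root: δ = 0.29152^(1/3) ≈ 0.663.

δ ≈ 0.663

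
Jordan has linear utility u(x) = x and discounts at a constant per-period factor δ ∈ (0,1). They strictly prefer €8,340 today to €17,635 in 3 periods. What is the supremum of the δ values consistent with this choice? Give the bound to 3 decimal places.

Comparing present values: 8340 > δ^3·17635.
So δ^3 < 8340/17635 = 0.47292; taking the cube root of both positive sides preserves the inequality.
δ < (8340/17635)^(1/3) ≈ 0.779.

δ < 0.779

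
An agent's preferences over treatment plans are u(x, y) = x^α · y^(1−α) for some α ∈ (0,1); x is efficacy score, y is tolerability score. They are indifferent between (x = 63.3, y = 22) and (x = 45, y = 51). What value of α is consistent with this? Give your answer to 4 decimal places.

Set the two utilities equal: 63.3^α·22^(1−α) = 45^α·51^(1−α).
(63.3/45)^α = (51/22)^(1−α); take logs: α·ln(63.3/45) = (1−α)·ln(51/22), i.e. α·0.3412228 = (1−α)·0.8407832.
With A = 0.3412228 and B = 0.8407832: α·A = (1−α)·B, so α = B/(A+B) = 0.8407832/1.1820060 ≈ 0.7113.

α ≈ 0.7113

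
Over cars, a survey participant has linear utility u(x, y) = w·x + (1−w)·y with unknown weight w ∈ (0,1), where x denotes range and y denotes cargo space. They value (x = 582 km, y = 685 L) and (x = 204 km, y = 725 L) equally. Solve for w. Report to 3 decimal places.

w = 0.096

Indifference: w·582 + (1−w)·685 = w·204 + (1−w)·725.
Rearranging, 378·w − 40·(1−w) = 0.
So w/(1−w) = 40/378 = 0.1058, giving w = 40/(378+40) = 0.096.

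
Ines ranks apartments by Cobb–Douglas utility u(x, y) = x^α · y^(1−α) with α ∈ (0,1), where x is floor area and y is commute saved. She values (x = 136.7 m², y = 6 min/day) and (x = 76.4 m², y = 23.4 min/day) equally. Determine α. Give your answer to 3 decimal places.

The Cobb–Douglas utilities coincide, so 136.7^α·6^(1−α) = 76.4^α·23.4^(1−α).
Rearrange to (136.7/76.4)^α = (23.4/6)^(1−α) and take logs: α·0.581806 = (1−α)·1.360977.
Thus α·(1.942783) = 1.360977, so α = 1.360977/1.942783 ≈ 0.701.

α ≈ 0.701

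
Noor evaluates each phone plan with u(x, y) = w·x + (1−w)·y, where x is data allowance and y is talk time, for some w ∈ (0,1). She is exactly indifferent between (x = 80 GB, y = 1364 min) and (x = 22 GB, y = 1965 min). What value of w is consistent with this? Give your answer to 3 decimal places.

u(80,1364) = u(22,1965) means w·80 + (1−w)·1364 = w·22 + (1−w)·1965.
Collecting terms: w·58 = (1−w)·601.
The marginal rate of substitution is 601/58, so w = 601/(58+601) = 0.912.

w = 0.912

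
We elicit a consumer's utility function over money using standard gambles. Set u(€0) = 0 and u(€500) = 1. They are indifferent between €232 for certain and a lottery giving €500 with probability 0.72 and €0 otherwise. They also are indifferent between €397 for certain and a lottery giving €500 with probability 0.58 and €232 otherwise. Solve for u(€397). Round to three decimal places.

0.882

The first gamble pins u(€232): it must equal 0.72·1 + 0.28·0 = 0.72.
Chaining: u(€397) = 0.58·1.00 + 0.42·0.72 = 0.8824.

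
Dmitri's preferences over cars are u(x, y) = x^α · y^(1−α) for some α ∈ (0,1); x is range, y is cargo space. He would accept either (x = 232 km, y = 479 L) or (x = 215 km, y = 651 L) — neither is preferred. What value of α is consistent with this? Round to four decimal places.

The Cobb–Douglas utilities coincide, so 232^α·479^(1−α) = 215^α·651^(1−α).
Taking logs: α·ln 232 + (1−α)·ln 479 = α·ln 215 + (1−α)·ln 651, i.e. α·0.0760993 = (1−α)·0.3068090.
Thus α·(0.3829083) = 0.3068090, so α = 0.3068090/0.3829083 ≈ 0.8013.

α ≈ 0.8013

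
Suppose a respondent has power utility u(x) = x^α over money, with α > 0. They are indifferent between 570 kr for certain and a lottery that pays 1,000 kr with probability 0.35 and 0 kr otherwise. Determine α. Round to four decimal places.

EU(lottery) = 0.35·1000^α + 0.65·0 = 0.35·1000^α.
Indifference: 570^α = 0.35·1000^α, so (570/1000)^α = 0.35.
α = ln(0.35) / ln(570/1000) = -1.0498221/-0.5621189 ≈ 1.8676.

α ≈ 1.8676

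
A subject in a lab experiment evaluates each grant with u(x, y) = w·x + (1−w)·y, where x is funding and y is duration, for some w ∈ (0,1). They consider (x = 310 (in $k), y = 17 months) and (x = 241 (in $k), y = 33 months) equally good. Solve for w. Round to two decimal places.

w = 0.19

u(310,17) = u(241,33) means w·310 + (1−w)·17 = w·241 + (1−w)·33.
Rearranging, 69·w − 16·(1−w) = 0.
Hence w = 16/(69+16) = 16/85 = 0.19.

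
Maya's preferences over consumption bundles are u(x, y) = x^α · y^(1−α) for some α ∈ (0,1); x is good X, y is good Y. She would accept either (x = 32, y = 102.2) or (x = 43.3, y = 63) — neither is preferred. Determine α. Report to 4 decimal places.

Set the two utilities equal: 32^α·102.2^(1−α) = 43.3^α·63^(1−α).
Taking logs: α·ln 32 + (1−α)·ln 102.2 = α·ln 43.3 + (1−α)·ln 63, i.e. α·-0.3024167 = (1−α)·-0.4837970.
So α/(1−α) = (-0.4837970)/(-0.3024167) = 1.5997695, and α = 1.5997695/2.5997695 ≈ 0.6154.

α ≈ 0.6154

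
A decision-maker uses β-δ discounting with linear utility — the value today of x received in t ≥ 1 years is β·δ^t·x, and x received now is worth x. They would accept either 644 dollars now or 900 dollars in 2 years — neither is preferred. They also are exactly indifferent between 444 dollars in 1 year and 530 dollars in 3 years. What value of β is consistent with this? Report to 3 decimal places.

β ≈ 0.854

Both payoffs in the second observation are in the future, so β drops out: δ^1·444 = δ^3·530 ⇒ δ^2 = 444/530 = 0.83774, so δ = 0.91528.
The first indifference: 644 = β·δ^2·900, so β = 644/(δ^2·900) = 644/(0.83774·900) ≈ 0.854.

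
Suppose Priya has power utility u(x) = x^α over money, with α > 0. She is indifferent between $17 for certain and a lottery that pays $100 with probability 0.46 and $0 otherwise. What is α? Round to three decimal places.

The lottery's expected utility is 0.46·u(100) + 0.54·u(0) = 0.46·100^α (since u(0) = 0 for α > 0).
Equating: 17^α = 0.46·100^α, i.e. 0.1700^α = 0.46.
α = ln(0.46) / ln(17/100) = -0.776529/-1.771957 ≈ 0.438.

α ≈ 0.438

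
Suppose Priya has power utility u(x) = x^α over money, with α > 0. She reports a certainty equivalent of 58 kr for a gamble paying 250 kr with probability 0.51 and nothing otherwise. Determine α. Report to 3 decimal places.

α ≈ 0.461

EU(lottery) = 0.51·250^α + 0.49·0 = 0.51·250^α.
Setting u(58) equal to that: 58^α = 0.51·250^α ⇒ (58/250)^α = 0.51.
Taking logs: α·ln(58/250) = ln(0.51), so α = -0.673345 / -1.461018 ≈ 0.461.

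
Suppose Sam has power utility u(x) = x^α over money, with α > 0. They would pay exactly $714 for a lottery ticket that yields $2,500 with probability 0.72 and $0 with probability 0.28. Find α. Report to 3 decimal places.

The lottery's expected utility is 0.72·u(2500) + 0.28·u(0) = 0.72·2500^α (since u(0) = 0 for α > 0).
Setting u(714) equal to that: 714^α = 0.72·2500^α ⇒ (714/2500)^α = 0.72.
Taking logs: α·ln(714/2500) = ln(0.72), so α = -0.328504 / -1.253163 ≈ 0.262.

α ≈ 0.262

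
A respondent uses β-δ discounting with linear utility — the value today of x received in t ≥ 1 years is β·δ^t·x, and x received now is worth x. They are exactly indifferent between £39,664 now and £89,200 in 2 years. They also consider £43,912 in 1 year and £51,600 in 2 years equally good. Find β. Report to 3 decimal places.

The second indifference involves only future payoffs, so β cancels: β·δ^1·43912 = β·δ^2·51600, giving δ = 43912/51600 = 0.85101.
Now use the now-vs-future pair: 39664 = β·δ^2·89200 gives β = 39664/(0.72421·89200) ≈ 0.614.

β ≈ 0.614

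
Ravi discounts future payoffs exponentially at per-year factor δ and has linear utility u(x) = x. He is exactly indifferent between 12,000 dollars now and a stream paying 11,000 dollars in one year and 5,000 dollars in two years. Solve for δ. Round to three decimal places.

Present value of the stream is 11000·δ + 5000·δ². Indifference gives 11000δ + 5000δ² = 12000.
Rearranged: 5000δ² + 11000δ − 12000 = 0.
δ = (−11000 + √(11000² + 4·5000·12000)) / (2·5000) = (−11000 + √361000000.00) / 10000 ≈ 0.800.

δ ≈ 0.800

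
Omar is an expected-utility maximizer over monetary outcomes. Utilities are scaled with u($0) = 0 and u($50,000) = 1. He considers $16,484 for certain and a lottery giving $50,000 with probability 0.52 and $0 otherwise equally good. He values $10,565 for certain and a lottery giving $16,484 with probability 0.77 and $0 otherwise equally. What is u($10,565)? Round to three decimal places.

The first gamble pins u($16,484): it must equal 0.52·1 + 0.48·0 = 0.52.
The second indifference gives u($10,565) = 0.77·u($16,484) + 0.23·u($0) = 0.77·0.52 + 0.23·0.00 = 0.4004.

0.400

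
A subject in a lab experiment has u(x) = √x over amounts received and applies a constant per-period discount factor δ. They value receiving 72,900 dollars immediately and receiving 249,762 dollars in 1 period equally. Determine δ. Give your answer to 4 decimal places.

The payoff in 1 period is discounted by δ, so u(72900) = δ·u(249762) and δ = u(72900)/u(249762).
With u(x) = √x: δ = √72900/√249762 = √(72900/249762) = 0.54026.

δ ≈ 0.5403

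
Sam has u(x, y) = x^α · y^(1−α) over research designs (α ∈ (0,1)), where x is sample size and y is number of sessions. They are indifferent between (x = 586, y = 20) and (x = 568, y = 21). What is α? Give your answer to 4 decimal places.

Indifference: 586^α · 20^(1−α) = 568^α · 21^(1−α).
Taking logs: α·ln 586 + (1−α)·ln 20 = α·ln 568 + (1−α)·ln 21, i.e. α·0.0311984 = (1−α)·0.0487902.
Thus α·(0.0799886) = 0.0487902, so α = 0.0487902/0.0799886 ≈ 0.6100.

α ≈ 0.6100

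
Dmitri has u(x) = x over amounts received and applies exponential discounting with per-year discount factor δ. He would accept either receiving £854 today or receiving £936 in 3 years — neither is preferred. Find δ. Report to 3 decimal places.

δ ≈ 0.970

Indifference means u(854) = δ^3 · u(936), so δ^3 = u(854)/u(936).
With u(x) = x: δ^3 = 854/936 = 0.91239.
Taking the cube root: δ = 0.91239^(1/3) ≈ 0.970.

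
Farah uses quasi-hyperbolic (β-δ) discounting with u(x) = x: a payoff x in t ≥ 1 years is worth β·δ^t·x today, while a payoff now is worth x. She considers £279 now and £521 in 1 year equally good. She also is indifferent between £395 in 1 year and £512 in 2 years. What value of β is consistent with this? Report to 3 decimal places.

β ≈ 0.694

From the later pair, β·δ^1·395 = β·δ^2·512; dividing through, δ = 395/512 = 0.77148.
Substituting δ into 279 = β·δ·521: β = 279/(401.943) ≈ 0.694.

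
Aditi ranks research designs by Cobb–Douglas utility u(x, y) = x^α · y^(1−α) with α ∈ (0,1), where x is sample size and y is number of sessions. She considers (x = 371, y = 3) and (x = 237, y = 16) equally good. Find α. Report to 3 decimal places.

α ≈ 0.789

Indifference: 371^α · 3^(1−α) = 237^α · 16^(1−α).
Rearrange to (371/237)^α = (16/3)^(1−α) and take logs: α·0.448142 = (1−α)·1.673976.
Thus α·(2.122118) = 1.673976, so α = 1.673976/2.122118 ≈ 0.789.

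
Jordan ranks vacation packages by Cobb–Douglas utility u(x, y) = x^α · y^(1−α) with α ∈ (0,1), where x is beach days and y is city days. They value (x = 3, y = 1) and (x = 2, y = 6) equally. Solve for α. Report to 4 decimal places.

Indifference: 3^α · 1^(1−α) = 2^α · 6^(1−α).
Taking logs: α·ln 3 + (1−α)·ln 1 = α·ln 2 + (1−α)·ln 6, i.e. α·0.4054651 = (1−α)·1.7917595.
With A = 0.4054651 and B = 1.7917595: α·A = (1−α)·B, so α = B/(A+B) = 1.7917595/2.1972246 ≈ 0.8155.

α ≈ 0.8155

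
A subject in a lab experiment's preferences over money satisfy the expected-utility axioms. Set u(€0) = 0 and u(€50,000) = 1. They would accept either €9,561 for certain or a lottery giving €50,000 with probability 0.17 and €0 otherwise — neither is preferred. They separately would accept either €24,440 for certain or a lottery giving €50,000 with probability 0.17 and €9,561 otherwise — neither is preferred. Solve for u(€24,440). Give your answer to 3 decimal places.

First, u(€9,561) = 0.17·u(€50,000) + 0.83·u(€0) = 0.17.
Then u(€24,440) = 0.17·u(€50,000) + 0.83·u(€9,561) = 0.17·1.00 + 0.83·0.17 = 0.3111.

0.311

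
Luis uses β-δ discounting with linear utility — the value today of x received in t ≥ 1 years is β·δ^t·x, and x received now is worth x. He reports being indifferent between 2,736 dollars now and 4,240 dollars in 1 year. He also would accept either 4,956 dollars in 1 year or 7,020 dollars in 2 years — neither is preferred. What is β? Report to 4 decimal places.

β ≈ 0.9140

From the later pair, β·δ^1·4956 = β·δ^2·7020; dividing through, δ = 4956/7020 = 0.70598.
The first indifference: 2736 = β·δ·4240, so β = 2736/(δ·4240) = 2736/(0.70598·4240) ≈ 0.9140.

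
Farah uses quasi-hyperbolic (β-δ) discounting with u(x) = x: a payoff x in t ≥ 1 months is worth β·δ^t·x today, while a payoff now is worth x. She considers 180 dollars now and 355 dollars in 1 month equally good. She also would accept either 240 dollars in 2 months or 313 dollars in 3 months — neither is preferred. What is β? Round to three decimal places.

From the later pair, β·δ^2·240 = β·δ^3·313; dividing through, δ = 240/313 = 0.76677.
Now use the now-vs-future pair: 180 = β·δ·355 gives β = 180/(0.76677·355) ≈ 0.661.

β ≈ 0.661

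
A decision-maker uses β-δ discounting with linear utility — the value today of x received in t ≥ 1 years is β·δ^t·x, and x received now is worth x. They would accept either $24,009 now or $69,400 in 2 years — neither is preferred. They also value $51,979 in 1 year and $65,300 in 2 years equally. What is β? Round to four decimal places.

β ≈ 0.5460

The second indifference involves only future payoffs, so β cancels: β·δ^1·51979 = β·δ^2·65300, giving δ = 51979/65300 = 0.79600.
Substituting δ into 24009 = β·δ^2·69400: β = 24009/(43973.289) ≈ 0.5460.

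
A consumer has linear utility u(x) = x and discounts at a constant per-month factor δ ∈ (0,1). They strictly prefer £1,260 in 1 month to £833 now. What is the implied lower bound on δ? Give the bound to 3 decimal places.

Under u(x) = x this choice says 833 < δ·1260.
So δ > 833/1260 = 0.66111.

δ > 0.661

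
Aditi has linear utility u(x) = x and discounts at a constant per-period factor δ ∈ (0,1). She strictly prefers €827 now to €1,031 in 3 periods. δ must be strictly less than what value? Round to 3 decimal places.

Under u(x) = x this choice says 827 > δ^3·1031.
Dividing by 1031: δ^3 < 0.80213. Both sides are positive, so the cube root keeps the direction.
δ < (827/1031)^(1/3) ≈ 0.929.

δ < 0.929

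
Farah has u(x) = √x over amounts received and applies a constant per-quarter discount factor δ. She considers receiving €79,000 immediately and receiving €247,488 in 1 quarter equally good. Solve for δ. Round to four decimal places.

δ ≈ 0.5650

The payoff in 1 quarter is discounted by δ, so u(79000) = δ·u(247488) and δ = u(79000)/u(247488).
With u(x) = √x: δ = √79000/√247488 = √(79000/247488) = 0.56498.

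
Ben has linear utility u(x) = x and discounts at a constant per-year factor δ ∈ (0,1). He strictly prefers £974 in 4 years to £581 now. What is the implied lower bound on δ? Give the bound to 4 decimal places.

δ > 0.8788

The preference means 581 < δ^4·974.
So δ^4 > 581/974 = 0.59651; taking the 4th root of both positive sides preserves the inequality.
δ > 0.59651^(1/4) = 0.8788.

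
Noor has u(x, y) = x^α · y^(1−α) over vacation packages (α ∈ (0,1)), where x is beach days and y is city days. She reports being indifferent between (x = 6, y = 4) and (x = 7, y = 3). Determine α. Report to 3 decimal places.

Set the two utilities equal: 6^α·4^(1−α) = 7^α·3^(1−α).
Rearrange to (6/7)^α = (3/4)^(1−α) and take logs: α·-0.154151 = (1−α)·-0.287682.
So α/(1−α) = (-0.287682)/(-0.154151) = 1.866235, and α = 1.866235/2.866235 ≈ 0.651.

α ≈ 0.651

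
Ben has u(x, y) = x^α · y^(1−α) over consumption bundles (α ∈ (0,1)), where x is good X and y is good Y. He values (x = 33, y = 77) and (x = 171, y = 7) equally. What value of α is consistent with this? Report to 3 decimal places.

α ≈ 0.593

Set the two utilities equal: 33^α·77^(1−α) = 171^α·7^(1−α).
Taking logs: α·ln 33 + (1−α)·ln 77 = α·ln 171 + (1−α)·ln 7, i.e. α·-1.645156 = (1−α)·-2.397895.
So α/(1−α) = (-2.397895)/(-1.645156) = 1.457549, and α = 1.457549/2.457549 ≈ 0.593.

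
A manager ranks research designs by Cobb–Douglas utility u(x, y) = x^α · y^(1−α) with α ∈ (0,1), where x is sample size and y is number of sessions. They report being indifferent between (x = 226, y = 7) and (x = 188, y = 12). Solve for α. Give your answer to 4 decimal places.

The Cobb–Douglas utilities coincide, so 226^α·7^(1−α) = 188^α·12^(1−α).
(226/188)^α = (12/7)^(1−α); take logs: α·ln(226/188) = (1−α)·ln(12/7), i.e. α·0.1840930 = (1−α)·0.5389965.
Thus α·(0.7230895) = 0.5389965, so α = 0.5389965/0.7230895 ≈ 0.7454.

α ≈ 0.7454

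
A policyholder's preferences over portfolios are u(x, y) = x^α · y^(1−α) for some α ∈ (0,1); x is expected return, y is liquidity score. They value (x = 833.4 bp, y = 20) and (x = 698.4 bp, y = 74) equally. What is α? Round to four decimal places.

Set the two utilities equal: 833.4^α·20^(1−α) = 698.4^α·74^(1−α).
Taking logs: α·ln 833.4 + (1−α)·ln 20 = α·ln 698.4 + (1−α)·ln 74, i.e. α·0.1767217 = (1−α)·1.3083328.
So α/(1−α) = (1.3083328)/(0.1767217) = 7.4033511, and α = 7.4033511/8.4033511 ≈ 0.8810.

α ≈ 0.8810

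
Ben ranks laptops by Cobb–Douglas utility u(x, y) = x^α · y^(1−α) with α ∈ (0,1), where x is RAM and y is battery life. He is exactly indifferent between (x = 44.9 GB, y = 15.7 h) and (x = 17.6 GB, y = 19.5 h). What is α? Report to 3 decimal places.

α ≈ 0.188

The Cobb–Douglas utilities coincide, so 44.9^α·15.7^(1−α) = 17.6^α·19.5^(1−α).
(44.9/17.6)^α = (19.5/15.7)^(1−α); take logs: α·ln(44.9/17.6) = (1−α)·ln(19.5/15.7), i.e. α·0.936539 = (1−α)·0.216754.
With A = 0.936539 and B = 0.216754: α·A = (1−α)·B, so α = B/(A+B) = 0.216754/1.153293 ≈ 0.188.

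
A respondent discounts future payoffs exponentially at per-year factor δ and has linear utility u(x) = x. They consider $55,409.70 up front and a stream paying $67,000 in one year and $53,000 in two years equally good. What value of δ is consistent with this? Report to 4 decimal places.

δ ≈ 0.5700

Equating present values: 55409.70 = 67000δ + 53000δ².
So 53000δ² + 67000δ − 55409.70 = 0.
By the quadratic formula (taking the positive root), δ = (−67000 + √16235856400.00) / 106000 ≈ 0.5700.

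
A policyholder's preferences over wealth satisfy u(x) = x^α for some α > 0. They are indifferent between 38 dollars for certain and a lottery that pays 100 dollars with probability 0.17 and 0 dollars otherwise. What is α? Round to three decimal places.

α ≈ 1.831

EU(lottery) = 0.17·100^α + 0.83·0 = 0.17·100^α.
Setting u(38) equal to that: 38^α = 0.17·100^α ⇒ (38/100)^α = 0.17.
Taking logs: α·ln(38/100) = ln(0.17), so α = -1.771957 / -0.967584 ≈ 1.831.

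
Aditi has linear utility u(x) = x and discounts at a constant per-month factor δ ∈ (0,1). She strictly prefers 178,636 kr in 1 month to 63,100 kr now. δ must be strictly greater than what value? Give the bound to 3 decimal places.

δ > 0.353

Comparing present values: 63100 < δ·178636.
So δ > 63100/178636 = 0.35323.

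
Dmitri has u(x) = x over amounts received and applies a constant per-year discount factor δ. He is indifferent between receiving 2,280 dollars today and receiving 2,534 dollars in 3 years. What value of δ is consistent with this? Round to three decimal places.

The payoff in 3 years is discounted by δ^3, so u(2280) = δ^3·u(2534) and δ^3 = u(2280)/u(2534).
With u(x) = x: δ^3 = 2280/2534 = 0.89976.
Taking the cube root: δ = 0.89976^(1/3) ≈ 0.965.

δ ≈ 0.965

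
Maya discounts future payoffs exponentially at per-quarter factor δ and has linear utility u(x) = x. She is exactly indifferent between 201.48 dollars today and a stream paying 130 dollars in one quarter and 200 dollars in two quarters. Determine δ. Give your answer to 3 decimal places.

Equating present values: 201.48 = 130δ + 200δ².
That is, 200δ² + 130δ − 201.48 = 0, a quadratic in δ.
By the quadratic formula (taking the positive root), δ = (−130 + √178084.00) / 400 ≈ 0.730.

δ ≈ 0.730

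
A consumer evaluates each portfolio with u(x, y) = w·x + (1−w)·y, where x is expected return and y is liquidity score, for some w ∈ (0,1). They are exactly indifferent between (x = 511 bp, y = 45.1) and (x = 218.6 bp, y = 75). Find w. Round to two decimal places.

Indifference: w·511 + (1−w)·45.1 = w·218.6 + (1−w)·75.
w·(511−218.6) = (1−w)·(75−45.1), i.e. w·292.4 = (1−w)·29.9.
Hence w = 29.9/(292.4+29.9) = 29.9/322.3 = 0.09.

w = 0.09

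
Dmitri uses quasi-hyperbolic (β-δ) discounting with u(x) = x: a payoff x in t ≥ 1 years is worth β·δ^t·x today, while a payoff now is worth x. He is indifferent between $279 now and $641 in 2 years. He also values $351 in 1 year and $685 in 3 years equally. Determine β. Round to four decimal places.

Both payoffs in the second observation are in the future, so β drops out: δ^1·351 = δ^3·685 ⇒ δ^2 = 351/685 = 0.51241, so δ = 0.71583.
Now use the now-vs-future pair: 279 = β·δ^2·641 gives β = 279/(0.51241·641) ≈ 0.8494.

β ≈ 0.8494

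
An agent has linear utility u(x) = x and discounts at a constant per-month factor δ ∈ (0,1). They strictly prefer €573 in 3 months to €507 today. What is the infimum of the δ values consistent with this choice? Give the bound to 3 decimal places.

Comparing present values: 507 < δ^3·573.
Hence δ^3 > 507/573 = 0.88482, and x ↦ x^(1/3) is increasing on (0,∞).
δ > (507/573)^(1/3) ≈ 0.960.

δ > 0.960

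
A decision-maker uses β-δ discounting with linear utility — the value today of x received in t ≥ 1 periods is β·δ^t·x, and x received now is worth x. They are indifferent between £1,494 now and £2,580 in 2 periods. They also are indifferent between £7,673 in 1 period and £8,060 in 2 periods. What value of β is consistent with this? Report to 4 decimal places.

From the later pair, β·δ^1·7673 = β·δ^2·8060; dividing through, δ = 7673/8060 = 0.95199.
Substituting δ into 1494 = β·δ^2·2580: β = 1494/(2338.191) ≈ 0.6390.

β ≈ 0.6390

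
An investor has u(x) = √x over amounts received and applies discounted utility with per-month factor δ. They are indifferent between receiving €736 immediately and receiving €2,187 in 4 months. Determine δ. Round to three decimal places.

δ ≈ 0.873

Indifference means u(736) = δ^4 · u(2187), so δ^4 = u(736)/u(2187).
With u(x) = √x: δ^4 = √736/√2187 = √(736/2187) = 0.58012.
Hence δ = (0.58012)^(1/4) = 0.87273.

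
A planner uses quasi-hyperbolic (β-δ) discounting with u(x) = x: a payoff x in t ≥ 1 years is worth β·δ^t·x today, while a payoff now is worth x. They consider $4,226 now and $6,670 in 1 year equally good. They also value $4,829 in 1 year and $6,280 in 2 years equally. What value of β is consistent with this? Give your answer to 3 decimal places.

Both payoffs in the second observation are in the future, so β drops out: δ^1·4829 = δ^2·6280 ⇒ δ = 4829/6280 = 0.76895.
Now use the now-vs-future pair: 4226 = β·δ·6670 gives β = 4226/(0.76895·6670) ≈ 0.824.

β ≈ 0.824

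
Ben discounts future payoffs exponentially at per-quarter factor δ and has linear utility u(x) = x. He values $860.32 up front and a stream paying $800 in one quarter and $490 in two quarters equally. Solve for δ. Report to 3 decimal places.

Equating present values: 860.32 = 800δ + 490δ².
Rearranged: 490δ² + 800δ − 860.32 = 0.
By the quadratic formula (taking the positive root), δ = (−800 + √2326227.20) / 980 ≈ 0.740.

δ ≈ 0.740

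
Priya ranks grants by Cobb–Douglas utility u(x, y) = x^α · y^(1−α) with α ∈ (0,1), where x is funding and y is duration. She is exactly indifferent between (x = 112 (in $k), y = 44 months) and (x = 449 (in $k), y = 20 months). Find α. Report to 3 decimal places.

α ≈ 0.362

The Cobb–Douglas utilities coincide, so 112^α·44^(1−α) = 449^α·20^(1−α).
Rearrange to (112/449)^α = (20/44)^(1−α) and take logs: α·-1.388524 = (1−α)·-0.788457.
So α/(1−α) = (-0.788457)/(-1.388524) = 0.567838, and α = 0.567838/1.567838 ≈ 0.362.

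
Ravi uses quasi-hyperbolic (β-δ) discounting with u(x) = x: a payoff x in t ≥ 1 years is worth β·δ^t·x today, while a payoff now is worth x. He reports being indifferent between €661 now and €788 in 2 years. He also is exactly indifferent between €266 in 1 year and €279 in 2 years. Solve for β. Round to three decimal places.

Both payoffs in the second observation are in the future, so β drops out: δ^1·266 = δ^2·279 ⇒ δ = 266/279 = 0.95341.
Substituting δ into 661 = β·δ^2·788: β = 661/(716.277) ≈ 0.923.

β ≈ 0.923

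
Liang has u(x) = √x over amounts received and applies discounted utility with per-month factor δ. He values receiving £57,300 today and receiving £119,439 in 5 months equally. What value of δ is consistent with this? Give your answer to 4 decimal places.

δ ≈ 0.9292

Equating discounted utilities: u(57300) = δ^5·u(119439) ⇒ δ^5 = u(57300)/u(119439).
Since u(x) = √x, δ^5 = √(57300/119439) = 0.69263.
Hence δ = (0.69263)^(1/5) = 0.929182.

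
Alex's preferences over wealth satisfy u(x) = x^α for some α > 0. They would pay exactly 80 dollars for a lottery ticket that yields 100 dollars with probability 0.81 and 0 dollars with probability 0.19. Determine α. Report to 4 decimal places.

The lottery's expected utility is 0.81·u(100) + 0.19·u(0) = 0.81·100^α (since u(0) = 0 for α > 0).
Equating: 80^α = 0.81·100^α, i.e. 0.8000^α = 0.81.
Taking logs: α·ln(80/100) = ln(0.81), so α = -0.2107210 / -0.2231436 ≈ 0.9443.

α ≈ 0.9443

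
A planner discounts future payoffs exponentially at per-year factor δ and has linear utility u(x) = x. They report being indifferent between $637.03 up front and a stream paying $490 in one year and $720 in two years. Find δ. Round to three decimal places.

Present value of the stream is 490·δ + 720·δ². Indifference gives 490δ + 720δ² = 637.03.
So 720δ² + 490δ − 637.03 = 0.
By the quadratic formula (taking the positive root), δ = (−490 + √2074746.40) / 1440 ≈ 0.660.

δ ≈ 0.660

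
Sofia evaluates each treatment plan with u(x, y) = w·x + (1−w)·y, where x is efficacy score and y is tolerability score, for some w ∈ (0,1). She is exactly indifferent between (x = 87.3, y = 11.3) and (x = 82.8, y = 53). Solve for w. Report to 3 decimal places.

Equating utilities: w·87.3 + (1−w)·11.3 = w·82.8 + (1−w)·53.
w·(87.3−82.8) = (1−w)·(53−11.3), i.e. w·4.5 = (1−w)·41.7.
So w/(1−w) = 41.7/4.5 = 9.2667, giving w = 41.7/(4.5+41.7) = 0.903.

w = 0.903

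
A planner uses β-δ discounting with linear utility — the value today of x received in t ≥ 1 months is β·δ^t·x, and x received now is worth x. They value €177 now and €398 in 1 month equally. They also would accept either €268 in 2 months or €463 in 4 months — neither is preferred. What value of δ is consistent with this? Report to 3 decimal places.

δ ≈ 0.761

Both payoffs in the second observation are in the future, so β drops out: δ^2·268 = δ^4·463 ⇒ δ^2 = 268/463 = 0.57883, so δ = 0.76081.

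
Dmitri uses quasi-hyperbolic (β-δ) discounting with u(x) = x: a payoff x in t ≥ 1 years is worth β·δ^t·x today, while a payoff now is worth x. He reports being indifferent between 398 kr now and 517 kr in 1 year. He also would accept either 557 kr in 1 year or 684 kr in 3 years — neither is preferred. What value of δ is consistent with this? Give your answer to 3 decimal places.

δ ≈ 0.902

Both payoffs in the second observation are in the future, so β drops out: δ^1·557 = δ^3·684 ⇒ δ^2 = 557/684 = 0.81433, so δ = 0.90240.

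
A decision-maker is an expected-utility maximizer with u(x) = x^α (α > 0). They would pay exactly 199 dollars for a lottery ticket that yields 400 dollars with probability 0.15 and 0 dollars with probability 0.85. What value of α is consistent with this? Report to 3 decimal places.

α ≈ 2.717

The lottery's expected utility is 0.15·u(400) + 0.85·u(0) = 0.15·400^α (since u(0) = 0 for α > 0).
Setting u(199) equal to that: 199^α = 0.15·400^α ⇒ (199/400)^α = 0.15.
Take logs: α = ln 0.15 / ln(199/400) ≈ 2.71732.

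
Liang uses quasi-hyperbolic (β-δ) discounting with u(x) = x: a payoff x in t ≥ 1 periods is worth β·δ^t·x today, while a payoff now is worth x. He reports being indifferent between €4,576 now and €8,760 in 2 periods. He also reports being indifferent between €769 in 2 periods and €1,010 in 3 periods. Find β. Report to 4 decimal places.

The second indifference involves only future payoffs, so β cancels: β·δ^2·769 = β·δ^3·1010, giving δ = 769/1010 = 0.76139.
The first indifference: 4576 = β·δ^2·8760, so β = 4576/(δ^2·8760) = 4576/(0.57971·8760) ≈ 0.9011.

β ≈ 0.9011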